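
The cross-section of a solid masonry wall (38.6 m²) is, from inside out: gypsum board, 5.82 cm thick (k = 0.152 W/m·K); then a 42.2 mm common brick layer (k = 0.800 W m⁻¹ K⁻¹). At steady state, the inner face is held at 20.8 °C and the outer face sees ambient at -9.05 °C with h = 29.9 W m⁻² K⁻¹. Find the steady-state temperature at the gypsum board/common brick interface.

T = -3.57 °C

Series thermal resistances, inner to outer:
  R_gypsum board = L/(kA) = 0.0582/(0.152·38.6) = 0.009920 K/W
  R_common brick = L/(kA) = 0.0422/(0.800·38.6) = 0.001367 K/W
  R_conv,out = 1/(hA) = 1/(29.9·38.6) = 8.664×10^-4 K/W
ΣR = 0.009920 + 0.001367 + 8.664×10^-4 = 0.01215 K/W
Q = ΔT/ΣR = (20.8 °C − -9.05 °C)/0.01215 = 2457 W
From the inner boundary to the gypsum board/common brick interface, ΣR_partial = 0.009920 K/W.
T_interface = T_in − Q·ΣR_partial = 20.8 °C − (2457)(0.009920) = -3.57 °C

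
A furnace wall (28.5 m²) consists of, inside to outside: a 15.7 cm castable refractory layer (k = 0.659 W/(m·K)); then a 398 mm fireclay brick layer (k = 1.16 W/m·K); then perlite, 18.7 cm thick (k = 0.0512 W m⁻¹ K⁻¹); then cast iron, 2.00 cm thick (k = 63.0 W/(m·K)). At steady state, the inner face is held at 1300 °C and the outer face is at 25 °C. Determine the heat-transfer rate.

Series thermal resistances, inner to outer:
  R_castable refractory = L/(kA) = 0.157/(0.659·28.5) = 0.008359 K/W
  R_fireclay brick = L/(kA) = 0.398/(1.16·28.5) = 0.01204 K/W
  R_perlite = L/(kA) = 0.187/(0.0512·28.5) = 0.1282 K/W
  R_cast iron = L/(kA) = 0.0200/(63.0·28.5) = 1.114×10^-5 K/W
ΣR = 0.008359 + 0.01204 + 0.1282 + 1.114×10^-5 = 0.1486 K/W
Q = ΔT/ΣR = (1300 °C − 25 °C)/0.1486 = 8580 W

Q = 8.58 kW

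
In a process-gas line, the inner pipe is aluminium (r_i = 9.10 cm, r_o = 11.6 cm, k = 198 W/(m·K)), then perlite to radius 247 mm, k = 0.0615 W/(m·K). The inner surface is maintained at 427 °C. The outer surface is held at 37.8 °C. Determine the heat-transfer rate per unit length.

Q' = 199 W/m

Treat each layer as a resistance in series:
  R'_aluminium = ln(0.116/0.0910)/(2πk) = 0.2427/(2π·198) = 1.951×10^-4 m·K/W
  R'_perlite = ln(0.247/0.116)/(2πk) = 0.7558/(2π·0.0615) = 1.956 m·K/W
ΣR = 1.951×10^-4 + 1.956 = 1.956 m·K/W
Q' = ΔT/ΣR = (427 °C − 37.8 °C)/1.956 = 199 W/m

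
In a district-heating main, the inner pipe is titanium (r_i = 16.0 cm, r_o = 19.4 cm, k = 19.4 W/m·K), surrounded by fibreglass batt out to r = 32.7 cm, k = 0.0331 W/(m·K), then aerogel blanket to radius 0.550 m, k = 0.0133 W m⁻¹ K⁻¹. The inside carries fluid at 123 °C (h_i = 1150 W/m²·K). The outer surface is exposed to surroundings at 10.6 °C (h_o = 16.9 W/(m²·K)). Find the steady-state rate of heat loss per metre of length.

Q' = 12.8 W/m

Treat each layer as a resistance in series:
  R'_conv,in = 1/(2πr h) = 1/(2π·0.160·1150) = 8.650×10^-4 m·K/W
  R'_titanium = ln(0.194/0.160)/(2πk) = 0.1927/(2π·19.4) = 0.001581 m·K/W
  R'_fibreglass batt = ln(0.327/0.194)/(2πk) = 0.5221/(2π·0.0331) = 2.510 m·K/W
  R'_aerogel blanket = ln(0.550/0.327)/(2πk) = 0.5200/(2π·0.0133) = 6.222 m·K/W
  R'_conv,out = 1/(2πr h) = 1/(2π·0.550·16.9) = 0.01712 m·K/W
ΣR = 8.650×10^-4 + 0.001581 + 2.510 + 6.222 + 0.01712 = 8.752 m·K/W
Q' = ΔT/ΣR = (123 °C − 10.6 °C)/8.752 = 12.8 W/m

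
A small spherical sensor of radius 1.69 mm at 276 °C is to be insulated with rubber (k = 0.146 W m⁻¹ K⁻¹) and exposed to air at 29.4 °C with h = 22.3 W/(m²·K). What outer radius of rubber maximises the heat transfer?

r_cr = 1.31 cm

For a sphere, r_cr = 2k_ins/h = 2·0.146/22.3 = 0.0131 m = 1.31 cm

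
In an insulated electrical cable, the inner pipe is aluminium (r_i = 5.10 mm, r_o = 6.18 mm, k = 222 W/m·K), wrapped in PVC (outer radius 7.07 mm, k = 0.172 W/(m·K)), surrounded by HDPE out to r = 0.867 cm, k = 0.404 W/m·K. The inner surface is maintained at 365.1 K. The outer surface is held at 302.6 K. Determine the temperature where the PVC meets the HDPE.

T = 327.1 K

Series thermal resistances, inner to outer:
  R'_aluminium = ln(0.00618/0.00510)/(2πk) = 0.1921/(2π·222) = 1.377×10^-4 m·K/W
  R'_PVC = ln(0.00707/0.00618)/(2πk) = 0.1345/(2π·0.172) = 0.1245 m·K/W
  R'_HDPE = ln(0.00867/0.00707)/(2πk) = 0.2040/(2π·0.404) = 0.08037 m·K/W
ΣR = 1.377×10^-4 + 0.1245 + 0.08037 = 0.2050 m·K/W
Q' = ΔT/ΣR = (365.1 K − 302.6 K)/0.2050 = 304.9 W/m
From the inner boundary to the PVC/HDPE interface, ΣR_partial = 0.1246 m·K/W.
T_interface = T_in − Q'·ΣR_partial = 365.1 K − (304.9)(0.1246) = 327.1 K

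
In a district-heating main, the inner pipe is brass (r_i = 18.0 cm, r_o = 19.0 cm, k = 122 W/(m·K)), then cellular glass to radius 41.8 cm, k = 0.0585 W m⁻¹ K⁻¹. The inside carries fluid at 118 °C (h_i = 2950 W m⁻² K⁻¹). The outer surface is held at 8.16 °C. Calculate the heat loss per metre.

Series thermal resistances, inner to outer:
  R'_conv,in = 1/(2πr h) = 1/(2π·0.180·2950) = 2.997×10^-4 m·K/W
  R'_brass = ln(0.190/0.180)/(2πk) = 0.05407/(2π·122) = 7.053×10^-5 m·K/W
  R'_cellular glass = ln(0.418/0.190)/(2πk) = 0.7885/(2π·0.0585) = 2.145 m·K/W
ΣR = 2.997×10^-4 + 7.053×10^-5 + 2.145 = 2.145 m·K/W
Q' = ΔT/ΣR = (118 °C − 8.16 °C)/2.145 = 51.2 W/m

Q' = 51.2 W/m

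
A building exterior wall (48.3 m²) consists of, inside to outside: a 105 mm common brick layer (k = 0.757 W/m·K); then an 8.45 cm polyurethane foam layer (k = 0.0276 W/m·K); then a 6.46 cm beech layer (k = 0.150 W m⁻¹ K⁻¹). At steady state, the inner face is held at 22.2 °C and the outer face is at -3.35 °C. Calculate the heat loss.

Q = 340 W

Treat each layer as a resistance in series:
  R_common brick = L/(kA) = 0.105/(0.757·48.3) = 0.002872 K/W
  R_polyurethane foam = L/(kA) = 0.0845/(0.0276·48.3) = 0.06339 K/W
  R_beech = L/(kA) = 0.0646/(0.150·48.3) = 0.008916 K/W
ΣR = 0.002872 + 0.06339 + 0.008916 = 0.07518 K/W
Q = ΔT/ΣR = (22.2 °C − -3.35 °C)/0.07518 = 340 W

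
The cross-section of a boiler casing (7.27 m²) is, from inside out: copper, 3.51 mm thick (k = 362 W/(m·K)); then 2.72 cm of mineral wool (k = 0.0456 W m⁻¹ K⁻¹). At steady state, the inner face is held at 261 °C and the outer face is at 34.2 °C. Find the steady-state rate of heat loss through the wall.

Treat each layer as a resistance in series:
  R_copper = L/(kA) = 0.00351/(362·7.27) = 1.334×10^-6 K/W
  R_mineral wool = L/(kA) = 0.0272/(0.0456·7.27) = 0.08205 K/W
ΣR = 1.334×10^-6 + 0.08205 = 0.08205 K/W
Q = ΔT/ΣR = (261 °C − 34.2 °C)/0.08205 = 2760 W

Q = 2.76 kW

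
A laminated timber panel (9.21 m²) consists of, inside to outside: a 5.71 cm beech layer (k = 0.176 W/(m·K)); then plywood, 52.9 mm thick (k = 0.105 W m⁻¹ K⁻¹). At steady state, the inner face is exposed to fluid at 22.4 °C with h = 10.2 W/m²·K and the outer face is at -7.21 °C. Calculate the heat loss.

Treat each layer as a resistance in series:
  R_conv,in = 1/(hA) = 1/(10.2·9.21) = 0.01064 K/W
  R_beech = L/(kA) = 0.0571/(0.176·9.21) = 0.03523 K/W
  R_plywood = L/(kA) = 0.0529/(0.105·9.21) = 0.05470 K/W
ΣR = 0.01064 + 0.03523 + 0.05470 = 0.1006 K/W
Q = ΔT/ΣR = (22.4 °C − -7.21 °C)/0.1006 = 294 W

Q = 294 W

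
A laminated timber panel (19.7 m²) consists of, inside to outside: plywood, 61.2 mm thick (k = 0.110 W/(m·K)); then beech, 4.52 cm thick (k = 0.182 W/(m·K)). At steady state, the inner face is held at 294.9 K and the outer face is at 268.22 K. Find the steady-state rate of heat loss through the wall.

Q = 653 W

Resistance network (inner→outer):
  R_plywood = L/(kA) = 0.0612/(0.110·19.7) = 0.02824 K/W
  R_beech = L/(kA) = 0.0452/(0.182·19.7) = 0.01261 K/W
ΣR = 0.02824 + 0.01261 = 0.04085 K/W
Q = ΔT/ΣR = (294.9 K − 268.22 K)/0.04085 = 653 W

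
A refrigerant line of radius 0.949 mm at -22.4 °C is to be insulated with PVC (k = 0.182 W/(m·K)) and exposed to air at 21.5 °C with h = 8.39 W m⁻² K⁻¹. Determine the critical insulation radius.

For a cylinder, r_cr = k_ins/h = 0.182/8.39 = 0.0217 m = 2.17 cm

r_cr = 2.17 cm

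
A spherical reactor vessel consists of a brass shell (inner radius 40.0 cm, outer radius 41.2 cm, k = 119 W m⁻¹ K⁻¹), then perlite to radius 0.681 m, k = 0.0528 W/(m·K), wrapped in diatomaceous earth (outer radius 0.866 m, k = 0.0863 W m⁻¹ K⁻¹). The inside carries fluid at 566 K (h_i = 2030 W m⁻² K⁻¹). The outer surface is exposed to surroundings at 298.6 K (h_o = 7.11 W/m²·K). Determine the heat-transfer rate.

Resistance network (inner→outer):
  R_conv,in = 1/(4πr²h) = 1/(4π·0.400²·2030) = 2.450×10^-4 K/W
  R_brass = (1/0.400 − 1/0.412)/(4πk) = 0.07282/(4π·119) = 4.869×10^-5 K/W
  R_perlite = (1/0.412 − 1/0.681)/(4πk) = 0.9588/(4π·0.0528) = 1.445 K/W
  R_diatomaceous earth = (1/0.681 − 1/0.866)/(4πk) = 0.3137/(4π·0.0863) = 0.2893 K/W
  R_conv,out = 1/(4πr²h) = 1/(4π·0.866²·7.11) = 0.01492 K/W
ΣR = 2.450×10^-4 + 4.869×10^-5 + 1.445 + 0.2893 + 0.01492 = 1.750 K/W
Q = ΔT/ΣR = (566 K − 298.6 K)/1.750 = 153 W

Q = 153 W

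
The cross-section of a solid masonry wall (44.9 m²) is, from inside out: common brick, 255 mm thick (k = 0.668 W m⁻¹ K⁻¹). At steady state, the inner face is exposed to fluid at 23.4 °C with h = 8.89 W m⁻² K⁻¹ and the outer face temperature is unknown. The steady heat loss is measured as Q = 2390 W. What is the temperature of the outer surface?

Series resistances:
  R_conv,in = 1/(hA) = 1/(8.89·44.9) = 0.002505 K/W
  R_common brick = L/(kA) = 0.255/(0.668·44.9) = 0.008502 K/W
ΣR = 0.01101 K/W
ΔT = Q·ΣR = 2390 × 0.01101 = 26.31 K
Heat flows outward, so T_out = T_in − ΔT = 23.4 − 26.31 = -2.91 °C

T_out = -2.91 °C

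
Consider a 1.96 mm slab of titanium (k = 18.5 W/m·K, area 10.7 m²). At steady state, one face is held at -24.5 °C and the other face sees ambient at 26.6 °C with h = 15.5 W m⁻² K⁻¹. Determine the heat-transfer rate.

Series thermal resistances, inner to outer:
  R_titanium = L/(kA) = 0.00196/(18.5·10.7) = 9.901×10^-6 K/W
  R_conv,out = 1/(hA) = 1/(15.5·10.7) = 0.006030 K/W
ΣR = 9.901×10^-6 + 0.006030 = 0.006040 K/W
Q = ΔT/ΣR = (-24.5 °C − 26.6 °C)/0.006040 = -8460 W
(Negative Q ⇒ heat flows inward; heat gain = 8460 W.)

Q = 8.46 kW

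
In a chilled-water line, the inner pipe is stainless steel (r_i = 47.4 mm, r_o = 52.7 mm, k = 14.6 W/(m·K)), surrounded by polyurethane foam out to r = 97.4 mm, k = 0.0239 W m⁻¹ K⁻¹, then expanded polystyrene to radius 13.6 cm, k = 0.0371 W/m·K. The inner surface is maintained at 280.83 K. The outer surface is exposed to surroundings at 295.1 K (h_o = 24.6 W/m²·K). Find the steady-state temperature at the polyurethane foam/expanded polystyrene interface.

Series thermal resistances, inner to outer:
  R'_stainless steel = ln(0.0527/0.0474)/(2πk) = 0.1060/(2π·14.6) = 0.001155 m·K/W
  R'_polyurethane foam = ln(0.0974/0.0527)/(2πk) = 0.6142/(2π·0.0239) = 4.090 m·K/W
  R'_expanded polystyrene = ln(0.136/0.0974)/(2πk) = 0.3338/(2π·0.0371) = 1.432 m·K/W
  R'_conv,out = 1/(2πr h) = 1/(2π·0.136·24.6) = 0.04757 m·K/W
ΣR = 0.001155 + 4.090 + 1.432 + 0.04757 = 5.571 m·K/W
Q' = ΔT/ΣR = (280.83 K − 295.1 K)/5.571 = -2.561 W/m
From the inner boundary to the polyurethane foam/expanded polystyrene interface, ΣR_partial = 4.091 m·K/W.
T_interface = T_in − Q'·ΣR_partial = 280.83 K − (-2.561)(4.091) = 291.3 K

T = 291.3 K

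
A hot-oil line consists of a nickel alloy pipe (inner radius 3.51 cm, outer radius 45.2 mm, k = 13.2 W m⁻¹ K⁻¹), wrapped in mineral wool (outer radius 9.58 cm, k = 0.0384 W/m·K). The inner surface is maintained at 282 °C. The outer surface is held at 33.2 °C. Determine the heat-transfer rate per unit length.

Treat each layer as a resistance in series:
  R'_nickel alloy = ln(0.0452/0.0351)/(2πk) = 0.2529/(2π·13.2) = 0.003049 m·K/W
  R'_mineral wool = ln(0.0958/0.0452)/(2πk) = 0.7512/(2π·0.0384) = 3.113 m·K/W
ΣR = 0.003049 + 3.113 = 3.116 m·K/W
Q' = ΔT/ΣR = (282 °C − 33.2 °C)/3.116 = 79.8 W/m

Q' = 79.8 W/m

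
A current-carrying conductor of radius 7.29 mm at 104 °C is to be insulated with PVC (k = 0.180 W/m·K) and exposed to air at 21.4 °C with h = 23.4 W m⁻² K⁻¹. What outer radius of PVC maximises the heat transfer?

r_cr = 0.769 cm

For a cylinder, r_cr = k_ins/h = 0.180/23.4 = 0.00769 m = 0.769 cm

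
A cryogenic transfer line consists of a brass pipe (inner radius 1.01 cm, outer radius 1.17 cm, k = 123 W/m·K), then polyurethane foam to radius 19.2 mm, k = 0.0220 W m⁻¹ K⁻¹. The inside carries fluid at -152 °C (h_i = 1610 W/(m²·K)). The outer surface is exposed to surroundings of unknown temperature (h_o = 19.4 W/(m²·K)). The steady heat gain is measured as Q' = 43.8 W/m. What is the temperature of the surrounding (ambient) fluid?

T_out = 24.1 °C

Series resistances:
  R'_conv,in = 1/(2πr h) = 1/(2π·0.0101·1610) = 0.009788 m·K/W
  R'_brass = ln(0.0117/0.0101)/(2πk) = 0.1471/(2π·123) = 1.903×10^-4 m·K/W
  R'_polyurethane foam = ln(0.0192/0.0117)/(2πk) = 0.4953/(2π·0.0220) = 3.583 m·K/W
  R'_conv,out = 1/(2πr h) = 1/(2π·0.0192·19.4) = 0.4273 m·K/W
ΣR = 4.021 m·K/W
ΔT = Q'·ΣR = 43.8 × 4.021 = 176.1 K
Heat flows inward, so T_out = T_in + ΔT = -152 + 176.1 = 24.1 °C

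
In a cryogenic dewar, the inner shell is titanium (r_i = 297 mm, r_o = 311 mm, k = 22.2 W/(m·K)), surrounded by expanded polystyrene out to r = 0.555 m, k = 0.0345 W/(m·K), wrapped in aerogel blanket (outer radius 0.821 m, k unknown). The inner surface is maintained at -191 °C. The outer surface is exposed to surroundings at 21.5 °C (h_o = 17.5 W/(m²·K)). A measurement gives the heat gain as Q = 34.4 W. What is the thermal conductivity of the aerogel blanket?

k = 0.0160 W/m·K

ΣR = ΔT/Q = |-191 − 21.5|/34.4 = 6.177 K/W
Known resistances:
  R_titanium = (1/0.297 − 1/0.311)/(4πk) = 0.1516/(4π·22.2) = 5.433×10^-4 K/W
  R_expanded polystyrene = (1/0.311 − 1/0.555)/(4πk) = 1.414/(4π·0.0345) = 3.261 K/W
  R_conv,out = 1/(4πr²h) = 1/(4π·0.821²·17.5) = 0.006746 K/W
R_aerogel blanket = ΣR − ΣR_known = 6.177 − 3.268 = 2.909 K/W
(1/r₁−1/r₂)/(4πk) = 2.909 ⇒ k = 0.5838/(4π·2.909) = 0.0160 W/m·K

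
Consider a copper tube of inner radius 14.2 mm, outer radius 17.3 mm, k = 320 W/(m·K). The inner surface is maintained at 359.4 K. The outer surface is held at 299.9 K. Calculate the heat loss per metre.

Q' = 2πk·ΔT/ln(r₂/r₁) = 2π × 320 × 59.5 / ln(0.0173/0.0142) = 6.06×10^5 W/m

Q' = 606 kW/m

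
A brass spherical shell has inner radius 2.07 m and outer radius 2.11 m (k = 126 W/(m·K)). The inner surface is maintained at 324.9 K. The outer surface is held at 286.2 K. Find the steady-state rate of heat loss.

Q = 6.69×10^6 W

Q = 4πk·ΔT/(1/r₁ − 1/r₂) = 4π × 126 × 38.7 / (1/2.07 − 1/2.11) = 6.69×10^6 W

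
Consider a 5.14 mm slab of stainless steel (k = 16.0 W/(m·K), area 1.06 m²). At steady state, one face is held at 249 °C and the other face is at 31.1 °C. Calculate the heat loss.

Q = kA·ΔT/L = 16.0 × 1.06 × |249 °C − 31.1 °C| / 0.00514 = 7.19×10^5 W

Q = 719 kW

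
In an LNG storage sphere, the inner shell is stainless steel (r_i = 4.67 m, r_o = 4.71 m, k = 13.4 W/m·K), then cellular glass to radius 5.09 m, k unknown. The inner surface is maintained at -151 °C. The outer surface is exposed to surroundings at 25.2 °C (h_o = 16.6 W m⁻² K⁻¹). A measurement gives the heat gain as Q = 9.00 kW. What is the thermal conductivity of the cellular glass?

k = 0.0651 W/m·K

ΣR = ΔT/Q = |-151 − 25.2|/9000 = 0.01958 K/W
Known resistances:
  R_stainless steel = (1/4.67 − 1/4.71)/(4πk) = 0.001819/(4π·13.4) = 1.080×10^-5 K/W
  R_conv,out = 1/(4πr²h) = 1/(4π·5.09²·16.6) = 1.850×10^-4 K/W
R_cellular glass = ΣR − ΣR_known = 0.01958 − 1.958×10^-4 = 0.01938 K/W
(1/r₁−1/r₂)/(4πk) = 0.01938 ⇒ k = 0.01585/(4π·0.01938) = 0.0651 W/m·K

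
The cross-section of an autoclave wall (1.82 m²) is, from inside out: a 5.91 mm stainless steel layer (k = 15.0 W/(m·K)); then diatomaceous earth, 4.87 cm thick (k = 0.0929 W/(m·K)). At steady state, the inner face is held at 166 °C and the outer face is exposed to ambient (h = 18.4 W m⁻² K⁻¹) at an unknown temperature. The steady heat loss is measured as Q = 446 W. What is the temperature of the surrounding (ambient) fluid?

T_out = 24.1 °C

Sum the resistances:
  R_stainless steel = L/(kA) = 0.00591/(15.0·1.82) = 2.165×10^-4 K/W
  R_diatomaceous earth = L/(kA) = 0.0487/(0.0929·1.82) = 0.2880 K/W
  R_conv,out = 1/(hA) = 1/(18.4·1.82) = 0.02986 K/W
ΣR = 0.3181 K/W
ΔT = Q·ΣR = 446 × 0.3181 = 141.9 K
Heat flows outward, so T_out = T_in − ΔT = 166 − 141.9 = 24.1 °C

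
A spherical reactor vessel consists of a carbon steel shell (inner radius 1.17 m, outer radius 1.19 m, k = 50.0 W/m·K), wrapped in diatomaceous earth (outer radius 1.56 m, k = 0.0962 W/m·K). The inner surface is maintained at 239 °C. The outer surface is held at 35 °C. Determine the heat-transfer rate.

Q = 1240 W

Series thermal resistances, inner to outer:
  R_carbon steel = (1/1.17 − 1/1.19)/(4πk) = 0.01436/(4π·50.0) = 2.286×10^-5 K/W
  R_diatomaceous earth = (1/1.19 − 1/1.56)/(4πk) = 0.1993/(4π·0.0962) = 0.1649 K/W
ΣR = 2.286×10^-5 + 0.1649 = 0.1649 K/W
Q = ΔT/ΣR = (239 °C − 35 °C)/0.1649 = 1240 W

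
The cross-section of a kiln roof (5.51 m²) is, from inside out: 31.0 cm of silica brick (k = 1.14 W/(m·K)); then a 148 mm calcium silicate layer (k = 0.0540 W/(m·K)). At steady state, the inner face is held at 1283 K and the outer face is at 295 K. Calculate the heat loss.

Q = 1810 W

Series thermal resistances, inner to outer:
  R_silica brick = L/(kA) = 0.310/(1.14·5.51) = 0.04935 K/W
  R_calcium silicate = L/(kA) = 0.148/(0.0540·5.51) = 0.4974 K/W
ΣR = 0.04935 + 0.4974 = 0.5467 K/W
Q = ΔT/ΣR = (1283 K − 295 K)/0.5467 = 1810 W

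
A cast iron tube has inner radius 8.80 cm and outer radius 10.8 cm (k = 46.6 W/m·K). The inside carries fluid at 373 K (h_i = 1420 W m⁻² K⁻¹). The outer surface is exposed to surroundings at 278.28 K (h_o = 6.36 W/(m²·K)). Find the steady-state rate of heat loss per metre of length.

Q' = 405 W/m

Resistance network (inner→outer):
  R'_conv,in = 1/(2πr h) = 1/(2π·0.0880·1420) = 0.001274 m·K/W
  R'_cast iron = ln(0.108/0.0880)/(2πk) = 0.2048/(2π·46.6) = 6.994×10^-4 m·K/W
  R'_conv,out = 1/(2πr h) = 1/(2π·0.108·6.36) = 0.2317 m·K/W
ΣR = 0.001274 + 6.994×10^-4 + 0.2317 = 0.2337 m·K/W
Q' = ΔT/ΣR = (373 K − 278.28 K)/0.2337 = 405 W/m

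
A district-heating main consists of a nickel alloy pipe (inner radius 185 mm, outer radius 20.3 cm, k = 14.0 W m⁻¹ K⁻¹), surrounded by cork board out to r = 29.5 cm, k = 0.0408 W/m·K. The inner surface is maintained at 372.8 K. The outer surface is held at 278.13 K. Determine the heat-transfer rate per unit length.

Treat each layer as a resistance in series:
  R'_nickel alloy = ln(0.203/0.185)/(2πk) = 0.09285/(2π·14.0) = 0.001056 m·K/W
  R'_cork board = ln(0.295/0.203)/(2πk) = 0.3738/(2π·0.0408) = 1.458 m·K/W
ΣR = 0.001056 + 1.458 = 1.459 m·K/W
Q' = ΔT/ΣR = (372.8 K − 278.13 K)/1.459 = 64.9 W/m

Q' = 64.9 W/m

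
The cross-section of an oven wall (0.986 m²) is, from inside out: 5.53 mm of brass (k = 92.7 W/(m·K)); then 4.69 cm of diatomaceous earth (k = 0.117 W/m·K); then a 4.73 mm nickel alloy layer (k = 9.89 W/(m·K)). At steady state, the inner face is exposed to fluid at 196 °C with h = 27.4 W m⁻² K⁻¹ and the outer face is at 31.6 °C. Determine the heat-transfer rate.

Q = 370 W

Series thermal resistances, inner to outer:
  R_conv,in = 1/(hA) = 1/(27.4·0.986) = 0.03701 K/W
  R_brass = L/(kA) = 0.00553/(92.7·0.986) = 6.050×10^-5 K/W
  R_diatomaceous earth = L/(kA) = 0.0469/(0.117·0.986) = 0.4065 K/W
  R_nickel alloy = L/(kA) = 0.00473/(9.89·0.986) = 4.851×10^-4 K/W
ΣR = 0.03701 + 6.050×10^-5 + 0.4065 + 4.851×10^-4 = 0.4441 K/W
Q = ΔT/ΣR = (196 °C − 31.6 °C)/0.4441 = 370 W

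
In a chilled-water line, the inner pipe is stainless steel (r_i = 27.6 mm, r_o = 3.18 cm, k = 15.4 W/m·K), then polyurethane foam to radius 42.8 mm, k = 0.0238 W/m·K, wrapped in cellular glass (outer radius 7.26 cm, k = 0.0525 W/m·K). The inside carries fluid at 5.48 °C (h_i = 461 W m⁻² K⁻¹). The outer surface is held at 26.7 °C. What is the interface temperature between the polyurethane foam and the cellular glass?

T = 17.3 °C

Resistance network (inner→outer):
  R'_conv,in = 1/(2πr h) = 1/(2π·0.0276·461) = 0.01251 m·K/W
  R'_stainless steel = ln(0.0318/0.0276)/(2πk) = 0.1417/(2π·15.4) = 0.001464 m·K/W
  R'_polyurethane foam = ln(0.0428/0.0318)/(2πk) = 0.2971/(2π·0.0238) = 1.987 m·K/W
  R'_cellular glass = ln(0.0726/0.0428)/(2πk) = 0.5284/(2π·0.0525) = 1.602 m·K/W
ΣR = 0.01251 + 0.001464 + 1.987 + 1.602 = 3.603 m·K/W
Q' = ΔT/ΣR = (5.48 °C − 26.7 °C)/3.603 = -5.890 W/m
From the inner boundary to the polyurethane foam/cellular glass interface, ΣR_partial = 2.001 m·K/W.
T_interface = T_in − Q'·ΣR_partial = 5.48 °C − (-5.890)(2.001) = 17.3 °C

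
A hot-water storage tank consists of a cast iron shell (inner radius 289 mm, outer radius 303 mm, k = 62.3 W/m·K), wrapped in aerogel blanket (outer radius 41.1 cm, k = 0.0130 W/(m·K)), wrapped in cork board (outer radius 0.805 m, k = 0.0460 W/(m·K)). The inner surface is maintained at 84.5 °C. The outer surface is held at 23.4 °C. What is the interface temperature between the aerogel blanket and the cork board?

T = 40.5 °C

Series thermal resistances, inner to outer:
  R_cast iron = (1/0.289 − 1/0.303)/(4πk) = 0.1599/(4π·62.3) = 2.042×10^-4 K/W
  R_aerogel blanket = (1/0.303 − 1/0.411)/(4πk) = 0.8672/(4π·0.0130) = 5.309 K/W
  R_cork board = (1/0.411 − 1/0.805)/(4πk) = 1.191/(4π·0.0460) = 2.060 K/W
ΣR = 2.042×10^-4 + 5.309 + 2.060 = 7.369 K/W
Q = ΔT/ΣR = (84.5 °C − 23.4 °C)/7.369 = 8.291 W
From the inner boundary to the aerogel blanket/cork board interface, ΣR_partial = 5.309 K/W.
T_interface = T_in − Q·ΣR_partial = 84.5 °C − (8.291)(5.309) = 40.5 °C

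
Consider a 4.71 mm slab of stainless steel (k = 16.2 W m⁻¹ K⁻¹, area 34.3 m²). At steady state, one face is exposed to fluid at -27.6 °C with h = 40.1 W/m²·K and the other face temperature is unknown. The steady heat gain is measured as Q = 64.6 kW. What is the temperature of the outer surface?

T_out = 19.9 °C

Series resistances:
  R_conv,in = 1/(hA) = 1/(40.1·34.3) = 7.270×10^-4 K/W
  R_stainless steel = L/(kA) = 0.00471/(16.2·34.3) = 8.476×10^-6 K/W
ΣR = 7.355×10^-4 K/W
ΔT = Q·ΣR = 64600 × 7.355×10^-4 = 47.51 K
Heat flows inward, so T_out = T_in + ΔT = -27.6 + 47.51 = 19.9 °C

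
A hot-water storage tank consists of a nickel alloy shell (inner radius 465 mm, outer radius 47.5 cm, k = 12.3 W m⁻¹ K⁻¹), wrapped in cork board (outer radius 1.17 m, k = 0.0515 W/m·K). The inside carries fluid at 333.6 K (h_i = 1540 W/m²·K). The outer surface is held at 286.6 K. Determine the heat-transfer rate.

Series thermal resistances, inner to outer:
  R_conv,in = 1/(4πr²h) = 1/(4π·0.465²·1540) = 2.390×10^-4 K/W
  R_nickel alloy = (1/0.465 − 1/0.475)/(4πk) = 0.04527/(4π·12.3) = 2.929×10^-4 K/W
  R_cork board = (1/0.475 − 1/1.17)/(4πk) = 1.251/(4π·0.0515) = 1.932 K/W
ΣR = 2.390×10^-4 + 2.929×10^-4 + 1.932 = 1.933 K/W
Q = ΔT/ΣR = (333.6 K − 286.6 K)/1.933 = 24.3 W

Q = 24.3 W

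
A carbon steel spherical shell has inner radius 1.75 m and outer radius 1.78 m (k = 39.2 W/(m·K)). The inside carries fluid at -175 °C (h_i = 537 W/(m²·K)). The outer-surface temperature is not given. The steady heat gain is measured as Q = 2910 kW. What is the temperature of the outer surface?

T_out = 22.7 °C

Series resistances:
  R_conv,in = 1/(4πr²h) = 1/(4π·1.75²·537) = 4.839×10^-5 K/W
  R_carbon steel = (1/1.75 − 1/1.78)/(4πk) = 0.009631/(4π·39.2) = 1.955×10^-5 K/W
ΣR = 6.794×10^-5 K/W
ΔT = Q·ΣR = 2.91×10^6 × 6.794×10^-5 = 197.7 K
Heat flows inward, so T_out = T_in + ΔT = -175 + 197.7 = 22.7 °C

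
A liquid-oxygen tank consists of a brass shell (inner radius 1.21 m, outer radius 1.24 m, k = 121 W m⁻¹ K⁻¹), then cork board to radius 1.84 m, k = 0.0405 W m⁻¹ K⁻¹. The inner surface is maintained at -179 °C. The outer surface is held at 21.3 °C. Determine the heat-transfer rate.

Resistance network (inner→outer):
  R_brass = (1/1.21 − 1/1.24)/(4πk) = 0.01999/(4π·121) = 1.315×10^-5 K/W
  R_cork board = (1/1.24 − 1/1.84)/(4πk) = 0.2630/(4π·0.0405) = 0.5167 K/W
ΣR = 1.315×10^-5 + 0.5167 = 0.5167 K/W
Q = ΔT/ΣR = (-179 °C − 21.3 °C)/0.5167 = -388 W
(Negative Q ⇒ heat flows inward; heat gain = 388 W.)

Q = 388 W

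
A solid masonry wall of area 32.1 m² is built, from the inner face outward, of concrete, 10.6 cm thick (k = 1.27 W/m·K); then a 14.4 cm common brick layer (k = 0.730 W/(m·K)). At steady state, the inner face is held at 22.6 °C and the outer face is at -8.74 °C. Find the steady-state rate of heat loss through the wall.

Q = 3580 W

Resistance network (inner→outer):
  R_concrete = L/(kA) = 0.106/(1.27·32.1) = 0.002600 K/W
  R_common brick = L/(kA) = 0.144/(0.730·32.1) = 0.006145 K/W
ΣR = 0.002600 + 0.006145 = 0.008745 K/W
Q = ΔT/ΣR = (22.6 °C − -8.74 °C)/0.008745 = 3580 W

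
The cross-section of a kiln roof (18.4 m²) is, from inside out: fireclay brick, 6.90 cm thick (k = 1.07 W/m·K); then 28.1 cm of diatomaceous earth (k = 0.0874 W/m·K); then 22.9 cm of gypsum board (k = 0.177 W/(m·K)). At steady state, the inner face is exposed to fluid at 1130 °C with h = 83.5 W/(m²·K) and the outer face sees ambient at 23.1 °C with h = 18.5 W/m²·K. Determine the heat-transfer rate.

Q = 4.39 kW

Treat each layer as a resistance in series:
  R_conv,in = 1/(hA) = 1/(83.5·18.4) = 6.509×10^-4 K/W
  R_fireclay brick = L/(kA) = 0.0690/(1.07·18.4) = 0.003505 K/W
  R_diatomaceous earth = L/(kA) = 0.281/(0.0874·18.4) = 0.1747 K/W
  R_gypsum board = L/(kA) = 0.229/(0.177·18.4) = 0.07031 K/W
  R_conv,out = 1/(hA) = 1/(18.5·18.4) = 0.002938 K/W
ΣR = 6.509×10^-4 + 0.003505 + 0.1747 + 0.07031 + 0.002938 = 0.2521 K/W
Q = ΔT/ΣR = (1130 °C − 23.1 °C)/0.2521 = 4390 W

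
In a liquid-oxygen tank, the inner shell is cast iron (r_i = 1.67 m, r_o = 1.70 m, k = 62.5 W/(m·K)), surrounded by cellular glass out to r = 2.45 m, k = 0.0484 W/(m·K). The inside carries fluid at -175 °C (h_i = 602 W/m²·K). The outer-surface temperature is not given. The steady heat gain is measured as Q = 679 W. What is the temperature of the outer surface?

Sum the resistances:
  R_conv,in = 1/(4πr²h) = 1/(4π·1.67²·602) = 4.740×10^-5 K/W
  R_cast iron = (1/1.67 − 1/1.70)/(4πk) = 0.01057/(4π·62.5) = 1.345×10^-5 K/W
  R_cellular glass = (1/1.70 − 1/2.45)/(4πk) = 0.1801/(4π·0.0484) = 0.2961 K/W
ΣR = 0.2961 K/W
ΔT = Q·ΣR = 679 × 0.2961 = 201.1 K
Heat flows inward, so T_out = T_in + ΔT = -175 + 201.1 = 26.1 °C

T_out = 26.1 °C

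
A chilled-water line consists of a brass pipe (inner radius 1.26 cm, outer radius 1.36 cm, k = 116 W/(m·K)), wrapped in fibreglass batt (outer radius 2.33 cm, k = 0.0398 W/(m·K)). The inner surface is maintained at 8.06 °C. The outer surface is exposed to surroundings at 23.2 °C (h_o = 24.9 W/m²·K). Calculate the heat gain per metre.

Resistance network (inner→outer):
  R'_brass = ln(0.0136/0.0126)/(2πk) = 0.07637/(2π·116) = 1.048×10^-4 m·K/W
  R'_fibreglass batt = ln(0.0233/0.0136)/(2πk) = 0.5384/(2π·0.0398) = 2.153 m·K/W
  R'_conv,out = 1/(2πr h) = 1/(2π·0.0233·24.9) = 0.2743 m·K/W
ΣR = 1.048×10^-4 + 2.153 + 0.2743 = 2.427 m·K/W
Q' = ΔT/ΣR = (8.06 °C − 23.2 °C)/2.427 = -6.24 W/m
(Negative Q' ⇒ heat flows inward; heat gain = 6.24 W/m.)

Q' = 6.24 W/m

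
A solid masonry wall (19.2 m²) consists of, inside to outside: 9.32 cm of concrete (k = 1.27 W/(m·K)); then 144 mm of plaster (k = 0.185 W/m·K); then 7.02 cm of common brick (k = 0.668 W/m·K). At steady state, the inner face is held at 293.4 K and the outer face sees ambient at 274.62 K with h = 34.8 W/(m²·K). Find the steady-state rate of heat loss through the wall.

Q = 366 W

Treat each layer as a resistance in series:
  R_concrete = L/(kA) = 0.0932/(1.27·19.2) = 0.003822 K/W
  R_plaster = L/(kA) = 0.144/(0.185·19.2) = 0.04054 K/W
  R_common brick = L/(kA) = 0.0702/(0.668·19.2) = 0.005473 K/W
  R_conv,out = 1/(hA) = 1/(34.8·19.2) = 0.001497 K/W
ΣR = 0.003822 + 0.04054 + 0.005473 + 0.001497 = 0.05133 K/W
Q = ΔT/ΣR = (293.4 K − 274.62 K)/0.05133 = 366 W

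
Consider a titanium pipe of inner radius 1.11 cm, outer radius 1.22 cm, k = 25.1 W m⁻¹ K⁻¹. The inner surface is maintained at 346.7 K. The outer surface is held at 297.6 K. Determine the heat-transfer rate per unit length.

Q' = 2πk·ΔT/ln(r₂/r₁) = 2π × 25.1 × 49.1 / ln(0.0122/0.0111) = 81900 W/m

Q' = 81.9 kW/m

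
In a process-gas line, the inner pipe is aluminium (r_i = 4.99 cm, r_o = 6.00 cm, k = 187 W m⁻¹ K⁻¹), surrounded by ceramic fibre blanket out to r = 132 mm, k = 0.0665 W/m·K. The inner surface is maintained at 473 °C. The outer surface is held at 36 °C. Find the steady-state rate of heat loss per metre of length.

Resistance network (inner→outer):
  R'_aluminium = ln(0.0600/0.0499)/(2πk) = 0.1843/(2π·187) = 1.569×10^-4 m·K/W
  R'_ceramic fibre blanket = ln(0.132/0.0600)/(2πk) = 0.7885/(2π·0.0665) = 1.887 m·K/W
ΣR = 1.569×10^-4 + 1.887 = 1.887 m·K/W
Q' = ΔT/ΣR = (473 °C − 36 °C)/1.887 = 232 W/m

Q' = 232 W/m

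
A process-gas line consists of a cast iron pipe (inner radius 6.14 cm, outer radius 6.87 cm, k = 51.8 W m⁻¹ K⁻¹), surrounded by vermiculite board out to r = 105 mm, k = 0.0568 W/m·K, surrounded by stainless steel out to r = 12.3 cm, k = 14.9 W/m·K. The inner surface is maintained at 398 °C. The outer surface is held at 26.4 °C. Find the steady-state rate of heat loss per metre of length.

Resistance network (inner→outer):
  R'_cast iron = ln(0.0687/0.0614)/(2πk) = 0.1123/(2π·51.8) = 3.452×10^-4 m·K/W
  R'_vermiculite board = ln(0.105/0.0687)/(2πk) = 0.4242/(2π·0.0568) = 1.189 m·K/W
  R'_stainless steel = ln(0.123/0.105)/(2πk) = 0.1582/(2π·14.9) = 0.001690 m·K/W
ΣR = 3.452×10^-4 + 1.189 + 0.001690 = 1.191 m·K/W
Q' = ΔT/ΣR = (398 °C − 26.4 °C)/1.191 = 312 W/m

Q' = 312 W/m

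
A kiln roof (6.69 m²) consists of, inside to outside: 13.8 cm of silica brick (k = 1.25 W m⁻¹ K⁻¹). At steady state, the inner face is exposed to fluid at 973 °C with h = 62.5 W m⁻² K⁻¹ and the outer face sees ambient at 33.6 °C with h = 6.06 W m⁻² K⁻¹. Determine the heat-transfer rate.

Q = 21600 W

Resistance network (inner→outer):
  R_conv,in = 1/(hA) = 1/(62.5·6.69) = 0.002392 K/W
  R_silica brick = L/(kA) = 0.138/(1.25·6.69) = 0.01650 K/W
  R_conv,out = 1/(hA) = 1/(6.06·6.69) = 0.02467 K/W
ΣR = 0.002392 + 0.01650 + 0.02467 = 0.04356 K/W
Q = ΔT/ΣR = (973 °C − 33.6 °C)/0.04356 = 21600 W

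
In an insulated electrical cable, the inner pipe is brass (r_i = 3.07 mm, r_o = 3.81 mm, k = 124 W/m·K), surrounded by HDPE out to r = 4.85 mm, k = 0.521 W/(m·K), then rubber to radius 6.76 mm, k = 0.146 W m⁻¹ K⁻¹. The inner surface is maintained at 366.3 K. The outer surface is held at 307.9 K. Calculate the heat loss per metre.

Q' = 134 W/m

Resistance network (inner→outer):
  R'_brass = ln(0.00381/0.00307)/(2πk) = 0.2160/(2π·124) = 2.772×10^-4 m·K/W
  R'_HDPE = ln(0.00485/0.00381)/(2πk) = 0.2413/(2π·0.521) = 0.07373 m·K/W
  R'_rubber = ln(0.00676/0.00485)/(2πk) = 0.3320/(2π·0.146) = 0.3620 m·K/W
ΣR = 2.772×10^-4 + 0.07373 + 0.3620 = 0.4360 m·K/W
Q' = ΔT/ΣR = (366.3 K − 307.9 K)/0.4360 = 134 W/m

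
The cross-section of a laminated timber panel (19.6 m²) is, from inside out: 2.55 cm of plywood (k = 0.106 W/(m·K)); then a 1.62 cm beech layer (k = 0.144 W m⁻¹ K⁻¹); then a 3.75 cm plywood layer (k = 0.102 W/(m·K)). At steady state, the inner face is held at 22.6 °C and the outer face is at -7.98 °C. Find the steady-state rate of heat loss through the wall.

Q = 832 W

Treat each layer as a resistance in series:
  R_plywood = L/(kA) = 0.0255/(0.106·19.6) = 0.01227 K/W
  R_beech = L/(kA) = 0.0162/(0.144·19.6) = 0.005740 K/W
  R_plywood = L/(kA) = 0.0375/(0.102·19.6) = 0.01876 K/W
ΣR = 0.01227 + 0.005740 + 0.01876 = 0.03677 K/W
Q = ΔT/ΣR = (22.6 °C − -7.98 °C)/0.03677 = 832 W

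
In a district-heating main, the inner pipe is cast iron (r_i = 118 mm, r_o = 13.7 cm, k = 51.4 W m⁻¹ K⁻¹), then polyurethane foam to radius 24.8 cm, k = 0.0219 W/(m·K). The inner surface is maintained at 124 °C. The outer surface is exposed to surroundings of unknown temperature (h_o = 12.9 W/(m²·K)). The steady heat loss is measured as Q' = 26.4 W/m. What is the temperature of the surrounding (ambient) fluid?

T_out = 8.8 °C

Sum the resistances:
  R'_cast iron = ln(0.137/0.118)/(2πk) = 0.1493/(2π·51.4) = 4.623×10^-4 m·K/W
  R'_polyurethane foam = ln(0.248/0.137)/(2πk) = 0.5934/(2π·0.0219) = 4.313 m·K/W
  R'_conv,out = 1/(2πr h) = 1/(2π·0.248·12.9) = 0.04975 m·K/W
ΣR = 4.363 m·K/W
ΔT = Q'·ΣR = 26.4 × 4.363 = 115.2 K
Heat flows outward, so T_out = T_in − ΔT = 124 − 115.2 = 8.8 °C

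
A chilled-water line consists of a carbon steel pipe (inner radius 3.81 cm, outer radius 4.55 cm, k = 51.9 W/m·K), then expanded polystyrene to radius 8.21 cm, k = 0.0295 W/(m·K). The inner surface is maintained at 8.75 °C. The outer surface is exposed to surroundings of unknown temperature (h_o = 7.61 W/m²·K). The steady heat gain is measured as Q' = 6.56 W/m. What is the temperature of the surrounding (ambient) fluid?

Series resistances:
  R'_carbon steel = ln(0.0455/0.0381)/(2πk) = 0.1775/(2π·51.9) = 5.443×10^-4 m·K/W
  R'_expanded polystyrene = ln(0.0821/0.0455)/(2πk) = 0.5902/(2π·0.0295) = 3.184 m·K/W
  R'_conv,out = 1/(2πr h) = 1/(2π·0.0821·7.61) = 0.2547 m·K/W
ΣR = 3.440 m·K/W
ΔT = Q'·ΣR = 6.56 × 3.440 = 22.57 K
Heat flows inward, so T_out = T_in + ΔT = 8.75 + 22.57 = 31.3 °C

T_out = 31.3 °C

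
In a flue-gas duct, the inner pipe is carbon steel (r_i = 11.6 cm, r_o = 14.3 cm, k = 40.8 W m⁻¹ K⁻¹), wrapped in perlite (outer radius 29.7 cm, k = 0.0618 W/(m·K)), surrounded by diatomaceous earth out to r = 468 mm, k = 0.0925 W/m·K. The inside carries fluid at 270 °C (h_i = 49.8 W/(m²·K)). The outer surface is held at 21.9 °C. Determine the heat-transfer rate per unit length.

Q' = 92.1 W/m

Treat each layer as a resistance in series:
  R'_conv,in = 1/(2πr h) = 1/(2π·0.116·49.8) = 0.02755 m·K/W
  R'_carbon steel = ln(0.143/0.116)/(2πk) = 0.2093/(2π·40.8) = 8.163×10^-4 m·K/W
  R'_perlite = ln(0.297/0.143)/(2πk) = 0.7309/(2π·0.0618) = 1.882 m·K/W
  R'_diatomaceous earth = ln(0.468/0.297)/(2πk) = 0.4547/(2π·0.0925) = 0.7824 m·K/W
ΣR = 0.02755 + 8.163×10^-4 + 1.882 + 0.7824 = 2.693 m·K/W
Q' = ΔT/ΣR = (270 °C − 21.9 °C)/2.693 = 92.1 W/m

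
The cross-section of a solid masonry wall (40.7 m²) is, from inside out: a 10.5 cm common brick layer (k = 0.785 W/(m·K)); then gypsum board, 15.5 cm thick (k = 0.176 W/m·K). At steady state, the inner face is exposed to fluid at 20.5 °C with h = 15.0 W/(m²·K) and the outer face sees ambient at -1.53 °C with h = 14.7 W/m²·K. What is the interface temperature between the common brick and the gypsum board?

T = 16.7 °C

Series thermal resistances, inner to outer:
  R_conv,in = 1/(hA) = 1/(15.0·40.7) = 0.001638 K/W
  R_common brick = L/(kA) = 0.105/(0.785·40.7) = 0.003286 K/W
  R_gypsum board = L/(kA) = 0.155/(0.176·40.7) = 0.02164 K/W
  R_conv,out = 1/(hA) = 1/(14.7·40.7) = 0.001671 K/W
ΣR = 0.001638 + 0.003286 + 0.02164 + 0.001671 = 0.02823 K/W
Q = ΔT/ΣR = (20.5 °C − -1.53 °C)/0.02823 = 780.4 W
From the inner boundary to the common brick/gypsum board interface, ΣR_partial = 0.004924 K/W.
T_interface = T_in − Q·ΣR_partial = 20.5 °C − (780.4)(0.004924) = 16.7 °C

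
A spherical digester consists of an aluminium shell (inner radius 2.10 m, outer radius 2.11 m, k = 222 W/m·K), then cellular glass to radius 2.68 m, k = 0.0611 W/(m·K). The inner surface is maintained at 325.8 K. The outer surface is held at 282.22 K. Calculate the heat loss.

Treat each layer as a resistance in series:
  R_aluminium = (1/2.10 − 1/2.11)/(4πk) = 0.002257/(4π·222) = 8.090×10^-7 K/W
  R_cellular glass = (1/2.11 − 1/2.68)/(4πk) = 0.1008/(4π·0.0611) = 0.1313 K/W
ΣR = 8.090×10^-7 + 0.1313 = 0.1313 K/W
Q = ΔT/ΣR = (325.8 K − 282.22 K)/0.1313 = 332 W

Q = 332 W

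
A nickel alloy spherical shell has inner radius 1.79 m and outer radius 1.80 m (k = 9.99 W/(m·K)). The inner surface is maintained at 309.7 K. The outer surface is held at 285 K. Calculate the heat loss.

Q = 4πk·ΔT/(1/r₁ − 1/r₂) = 4π × 9.99 × 24.7 / (1/1.79 − 1/1.80) = 9.99×10^5 W

Q = 9.99×10^5 W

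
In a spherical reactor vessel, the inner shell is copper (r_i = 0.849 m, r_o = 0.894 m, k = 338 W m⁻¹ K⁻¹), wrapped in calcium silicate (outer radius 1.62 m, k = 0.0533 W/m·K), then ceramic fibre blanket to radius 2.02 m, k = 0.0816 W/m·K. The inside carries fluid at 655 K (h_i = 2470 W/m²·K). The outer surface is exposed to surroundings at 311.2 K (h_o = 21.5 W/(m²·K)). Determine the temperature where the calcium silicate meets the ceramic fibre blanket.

Resistance network (inner→outer):
  R_conv,in = 1/(4πr²h) = 1/(4π·0.849²·2470) = 4.470×10^-5 K/W
  R_copper = (1/0.849 − 1/0.894)/(4πk) = 0.05929/(4π·338) = 1.396×10^-5 K/W
  R_calcium silicate = (1/0.894 − 1/1.62)/(4πk) = 0.5013/(4π·0.0533) = 0.7484 K/W
  R_ceramic fibre blanket = (1/1.62 − 1/2.02)/(4πk) = 0.1222/(4π·0.0816) = 0.1192 K/W
  R_conv,out = 1/(4πr²h) = 1/(4π·2.02²·21.5) = 9.071×10^-4 K/W
ΣR = 4.470×10^-5 + 1.396×10^-5 + 0.7484 + 0.1192 + 9.071×10^-4 = 0.8686 K/W
Q = ΔT/ΣR = (655 K − 311.2 K)/0.8686 = 395.8 W
From the inner boundary to the calcium silicate/ceramic fibre blanket interface, ΣR_partial = 0.7485 K/W.
T_interface = T_in − Q·ΣR_partial = 655 K − (395.8)(0.7485) = 358.7 K

T = 358.7 K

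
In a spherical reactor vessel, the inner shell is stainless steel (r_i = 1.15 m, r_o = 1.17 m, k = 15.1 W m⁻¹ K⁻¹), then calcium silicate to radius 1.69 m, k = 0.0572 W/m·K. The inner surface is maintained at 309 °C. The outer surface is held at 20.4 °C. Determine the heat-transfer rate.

Resistance network (inner→outer):
  R_stainless steel = (1/1.15 − 1/1.17)/(4πk) = 0.01486/(4π·15.1) = 7.834×10^-5 K/W
  R_calcium silicate = (1/1.17 − 1/1.69)/(4πk) = 0.2630/(4π·0.0572) = 0.3659 K/W
ΣR = 7.834×10^-5 + 0.3659 = 0.3660 K/W
Q = ΔT/ΣR = (309 °C − 20.4 °C)/0.3660 = 789 W

Q = 789 W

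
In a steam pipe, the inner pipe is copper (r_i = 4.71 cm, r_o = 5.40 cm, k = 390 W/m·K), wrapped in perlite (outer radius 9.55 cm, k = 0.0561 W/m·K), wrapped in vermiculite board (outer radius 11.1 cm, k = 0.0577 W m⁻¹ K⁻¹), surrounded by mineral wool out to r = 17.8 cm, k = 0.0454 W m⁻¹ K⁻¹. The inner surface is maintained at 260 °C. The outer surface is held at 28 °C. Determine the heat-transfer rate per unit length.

Q' = 62.9 W/m

Resistance network (inner→outer):
  R'_copper = ln(0.0540/0.0471)/(2πk) = 0.1367/(2π·390) = 5.579×10^-5 m·K/W
  R'_perlite = ln(0.0955/0.0540)/(2πk) = 0.5701/(2π·0.0561) = 1.617 m·K/W
  R'_vermiculite board = ln(0.111/0.0955)/(2πk) = 0.1504/(2π·0.0577) = 0.4149 m·K/W
  R'_mineral wool = ln(0.178/0.111)/(2πk) = 0.4723/(2π·0.0454) = 1.656 m·K/W
ΣR = 5.579×10^-5 + 1.617 + 0.4149 + 1.656 = 3.688 m·K/W
Q' = ΔT/ΣR = (260 °C − 28 °C)/3.688 = 62.9 W/m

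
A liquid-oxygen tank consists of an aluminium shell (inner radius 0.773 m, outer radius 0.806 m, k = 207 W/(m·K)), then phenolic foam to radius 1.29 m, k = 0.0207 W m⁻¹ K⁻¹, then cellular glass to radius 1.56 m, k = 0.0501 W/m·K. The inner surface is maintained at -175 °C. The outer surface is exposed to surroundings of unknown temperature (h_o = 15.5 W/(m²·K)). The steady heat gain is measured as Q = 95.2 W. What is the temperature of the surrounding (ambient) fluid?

Sum the resistances:
  R_aluminium = (1/0.773 − 1/0.806)/(4πk) = 0.05297/(4π·207) = 2.036×10^-5 K/W
  R_phenolic foam = (1/0.806 − 1/1.29)/(4πk) = 0.4655/(4π·0.0207) = 1.790 K/W
  R_cellular glass = (1/1.29 − 1/1.56)/(4πk) = 0.1342/(4π·0.0501) = 0.2131 K/W
  R_conv,out = 1/(4πr²h) = 1/(4π·1.56²·15.5) = 0.002110 K/W
ΣR = 2.005 K/W
ΔT = Q·ΣR = 95.2 × 2.005 = 190.9 K
Heat flows inward, so T_out = T_in + ΔT = -175 + 190.9 = 15.9 °C

T_out = 15.9 °C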